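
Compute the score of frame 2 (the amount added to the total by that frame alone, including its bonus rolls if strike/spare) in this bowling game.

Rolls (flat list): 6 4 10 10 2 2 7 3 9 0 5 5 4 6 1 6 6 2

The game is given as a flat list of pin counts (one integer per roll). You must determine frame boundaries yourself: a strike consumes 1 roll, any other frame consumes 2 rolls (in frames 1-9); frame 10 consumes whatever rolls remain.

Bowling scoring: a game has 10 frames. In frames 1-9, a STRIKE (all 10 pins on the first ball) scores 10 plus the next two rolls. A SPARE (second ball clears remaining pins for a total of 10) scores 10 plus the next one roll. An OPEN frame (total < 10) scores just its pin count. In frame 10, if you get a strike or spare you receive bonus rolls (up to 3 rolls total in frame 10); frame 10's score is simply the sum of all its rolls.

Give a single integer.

Answer: 22

Derivation:
Frame 1: SPARE (6+4=10). 10 + next roll (10) = 20. Cumulative: 20
Frame 2: STRIKE. 10 + next two rolls (10+2) = 22. Cumulative: 42
Frame 3: STRIKE. 10 + next two rolls (2+2) = 14. Cumulative: 56
Frame 4: OPEN (2+2=4). Cumulative: 60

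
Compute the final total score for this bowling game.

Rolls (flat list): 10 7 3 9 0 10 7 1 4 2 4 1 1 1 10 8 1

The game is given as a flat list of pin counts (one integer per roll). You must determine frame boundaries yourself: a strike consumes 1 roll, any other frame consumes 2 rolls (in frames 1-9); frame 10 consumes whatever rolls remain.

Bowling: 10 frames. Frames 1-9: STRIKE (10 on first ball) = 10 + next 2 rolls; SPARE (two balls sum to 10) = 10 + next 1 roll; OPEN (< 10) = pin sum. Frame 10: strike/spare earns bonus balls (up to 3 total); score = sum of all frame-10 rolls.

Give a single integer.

Answer: 115

Derivation:
Frame 1: STRIKE. 10 + next two rolls (7+3) = 20. Cumulative: 20
Frame 2: SPARE (7+3=10). 10 + next roll (9) = 19. Cumulative: 39
Frame 3: OPEN (9+0=9). Cumulative: 48
Frame 4: STRIKE. 10 + next two rolls (7+1) = 18. Cumulative: 66
Frame 5: OPEN (7+1=8). Cumulative: 74
Frame 6: OPEN (4+2=6). Cumulative: 80
Frame 7: OPEN (4+1=5). Cumulative: 85
Frame 8: OPEN (1+1=2). Cumulative: 87
Frame 9: STRIKE. 10 + next two rolls (8+1) = 19. Cumulative: 106
Frame 10: OPEN. Sum of all frame-10 rolls (8+1) = 9. Cumulative: 115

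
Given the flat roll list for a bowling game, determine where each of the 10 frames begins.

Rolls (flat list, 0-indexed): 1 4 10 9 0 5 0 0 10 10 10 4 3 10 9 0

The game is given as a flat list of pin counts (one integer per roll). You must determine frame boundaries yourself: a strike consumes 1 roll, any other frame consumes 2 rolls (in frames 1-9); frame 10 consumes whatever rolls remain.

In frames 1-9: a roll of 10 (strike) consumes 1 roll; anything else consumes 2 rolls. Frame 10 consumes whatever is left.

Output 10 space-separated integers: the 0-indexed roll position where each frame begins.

Frame 1 starts at roll index 0: rolls=1,4 (sum=5), consumes 2 rolls
Frame 2 starts at roll index 2: roll=10 (strike), consumes 1 roll
Frame 3 starts at roll index 3: rolls=9,0 (sum=9), consumes 2 rolls
Frame 4 starts at roll index 5: rolls=5,0 (sum=5), consumes 2 rolls
Frame 5 starts at roll index 7: rolls=0,10 (sum=10), consumes 2 rolls
Frame 6 starts at roll index 9: roll=10 (strike), consumes 1 roll
Frame 7 starts at roll index 10: roll=10 (strike), consumes 1 roll
Frame 8 starts at roll index 11: rolls=4,3 (sum=7), consumes 2 rolls
Frame 9 starts at roll index 13: roll=10 (strike), consumes 1 roll
Frame 10 starts at roll index 14: 2 remaining rolls

Answer: 0 2 3 5 7 9 10 11 13 14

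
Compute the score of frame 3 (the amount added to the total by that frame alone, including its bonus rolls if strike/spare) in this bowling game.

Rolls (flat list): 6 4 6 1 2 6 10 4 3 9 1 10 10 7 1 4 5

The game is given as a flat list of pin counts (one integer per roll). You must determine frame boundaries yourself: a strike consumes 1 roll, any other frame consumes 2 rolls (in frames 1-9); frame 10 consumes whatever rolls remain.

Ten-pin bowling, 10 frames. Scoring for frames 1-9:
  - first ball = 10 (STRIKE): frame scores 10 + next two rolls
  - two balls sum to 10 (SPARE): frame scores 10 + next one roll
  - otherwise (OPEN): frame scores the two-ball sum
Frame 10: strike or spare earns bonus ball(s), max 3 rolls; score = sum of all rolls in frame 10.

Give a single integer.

Answer: 8

Derivation:
Frame 1: SPARE (6+4=10). 10 + next roll (6) = 16. Cumulative: 16
Frame 2: OPEN (6+1=7). Cumulative: 23
Frame 3: OPEN (2+6=8). Cumulative: 31
Frame 4: STRIKE. 10 + next two rolls (4+3) = 17. Cumulative: 48
Frame 5: OPEN (4+3=7). Cumulative: 55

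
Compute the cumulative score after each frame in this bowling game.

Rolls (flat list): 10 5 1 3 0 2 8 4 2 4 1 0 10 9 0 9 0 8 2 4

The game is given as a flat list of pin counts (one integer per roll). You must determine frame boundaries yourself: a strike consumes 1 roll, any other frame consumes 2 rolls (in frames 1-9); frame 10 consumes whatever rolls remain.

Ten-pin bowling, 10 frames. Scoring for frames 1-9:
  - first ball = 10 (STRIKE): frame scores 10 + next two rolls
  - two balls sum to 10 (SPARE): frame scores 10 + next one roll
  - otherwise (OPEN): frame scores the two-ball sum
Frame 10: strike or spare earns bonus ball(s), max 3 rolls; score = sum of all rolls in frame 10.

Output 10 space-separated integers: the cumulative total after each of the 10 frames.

Answer: 16 22 25 39 45 50 69 78 87 101

Derivation:
Frame 1: STRIKE. 10 + next two rolls (5+1) = 16. Cumulative: 16
Frame 2: OPEN (5+1=6). Cumulative: 22
Frame 3: OPEN (3+0=3). Cumulative: 25
Frame 4: SPARE (2+8=10). 10 + next roll (4) = 14. Cumulative: 39
Frame 5: OPEN (4+2=6). Cumulative: 45
Frame 6: OPEN (4+1=5). Cumulative: 50
Frame 7: SPARE (0+10=10). 10 + next roll (9) = 19. Cumulative: 69
Frame 8: OPEN (9+0=9). Cumulative: 78
Frame 9: OPEN (9+0=9). Cumulative: 87
Frame 10: SPARE. Sum of all frame-10 rolls (8+2+4) = 14. Cumulative: 101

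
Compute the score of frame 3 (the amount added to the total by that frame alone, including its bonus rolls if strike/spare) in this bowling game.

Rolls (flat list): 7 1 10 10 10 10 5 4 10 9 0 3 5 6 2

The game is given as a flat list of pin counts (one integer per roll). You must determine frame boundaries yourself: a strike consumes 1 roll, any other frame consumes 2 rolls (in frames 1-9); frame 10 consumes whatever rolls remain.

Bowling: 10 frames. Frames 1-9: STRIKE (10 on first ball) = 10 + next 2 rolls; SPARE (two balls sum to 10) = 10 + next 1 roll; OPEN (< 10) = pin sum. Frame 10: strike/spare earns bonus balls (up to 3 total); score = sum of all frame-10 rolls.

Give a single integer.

Frame 1: OPEN (7+1=8). Cumulative: 8
Frame 2: STRIKE. 10 + next two rolls (10+10) = 30. Cumulative: 38
Frame 3: STRIKE. 10 + next two rolls (10+10) = 30. Cumulative: 68
Frame 4: STRIKE. 10 + next two rolls (10+5) = 25. Cumulative: 93
Frame 5: STRIKE. 10 + next two rolls (5+4) = 19. Cumulative: 112

Answer: 30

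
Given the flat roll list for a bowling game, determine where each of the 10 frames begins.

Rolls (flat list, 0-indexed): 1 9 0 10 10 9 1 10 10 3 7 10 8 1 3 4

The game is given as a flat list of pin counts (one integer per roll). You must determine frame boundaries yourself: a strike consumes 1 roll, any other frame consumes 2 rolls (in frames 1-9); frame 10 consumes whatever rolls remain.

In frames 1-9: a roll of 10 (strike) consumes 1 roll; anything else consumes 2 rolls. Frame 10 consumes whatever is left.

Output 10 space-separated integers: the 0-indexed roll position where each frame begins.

Answer: 0 2 4 5 7 8 9 11 12 14

Derivation:
Frame 1 starts at roll index 0: rolls=1,9 (sum=10), consumes 2 rolls
Frame 2 starts at roll index 2: rolls=0,10 (sum=10), consumes 2 rolls
Frame 3 starts at roll index 4: roll=10 (strike), consumes 1 roll
Frame 4 starts at roll index 5: rolls=9,1 (sum=10), consumes 2 rolls
Frame 5 starts at roll index 7: roll=10 (strike), consumes 1 roll
Frame 6 starts at roll index 8: roll=10 (strike), consumes 1 roll
Frame 7 starts at roll index 9: rolls=3,7 (sum=10), consumes 2 rolls
Frame 8 starts at roll index 11: roll=10 (strike), consumes 1 roll
Frame 9 starts at roll index 12: rolls=8,1 (sum=9), consumes 2 rolls
Frame 10 starts at roll index 14: 2 remaining rolls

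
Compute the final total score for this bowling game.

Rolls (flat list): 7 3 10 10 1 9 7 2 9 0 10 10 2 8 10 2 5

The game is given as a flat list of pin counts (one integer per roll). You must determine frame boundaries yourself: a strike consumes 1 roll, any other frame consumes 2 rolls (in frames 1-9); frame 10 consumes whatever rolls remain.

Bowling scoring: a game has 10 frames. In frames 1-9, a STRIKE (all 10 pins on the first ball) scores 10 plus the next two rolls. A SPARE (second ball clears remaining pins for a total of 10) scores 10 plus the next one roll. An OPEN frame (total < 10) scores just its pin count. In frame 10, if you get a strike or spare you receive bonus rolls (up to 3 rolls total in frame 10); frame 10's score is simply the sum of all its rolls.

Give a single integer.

Answer: 175

Derivation:
Frame 1: SPARE (7+3=10). 10 + next roll (10) = 20. Cumulative: 20
Frame 2: STRIKE. 10 + next two rolls (10+1) = 21. Cumulative: 41
Frame 3: STRIKE. 10 + next two rolls (1+9) = 20. Cumulative: 61
Frame 4: SPARE (1+9=10). 10 + next roll (7) = 17. Cumulative: 78
Frame 5: OPEN (7+2=9). Cumulative: 87
Frame 6: OPEN (9+0=9). Cumulative: 96
Frame 7: STRIKE. 10 + next two rolls (10+2) = 22. Cumulative: 118
Frame 8: STRIKE. 10 + next two rolls (2+8) = 20. Cumulative: 138
Frame 9: SPARE (2+8=10). 10 + next roll (10) = 20. Cumulative: 158
Frame 10: STRIKE. Sum of all frame-10 rolls (10+2+5) = 17. Cumulative: 175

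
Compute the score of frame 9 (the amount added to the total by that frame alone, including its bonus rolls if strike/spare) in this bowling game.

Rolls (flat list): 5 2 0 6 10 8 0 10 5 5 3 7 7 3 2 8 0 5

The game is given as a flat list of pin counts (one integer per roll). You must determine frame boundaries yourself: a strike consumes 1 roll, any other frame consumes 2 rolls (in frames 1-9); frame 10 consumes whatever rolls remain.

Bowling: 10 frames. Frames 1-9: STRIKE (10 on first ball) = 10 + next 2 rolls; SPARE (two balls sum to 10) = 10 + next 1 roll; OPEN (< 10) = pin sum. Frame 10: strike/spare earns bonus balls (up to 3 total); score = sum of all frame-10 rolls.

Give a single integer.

Answer: 10

Derivation:
Frame 1: OPEN (5+2=7). Cumulative: 7
Frame 2: OPEN (0+6=6). Cumulative: 13
Frame 3: STRIKE. 10 + next two rolls (8+0) = 18. Cumulative: 31
Frame 4: OPEN (8+0=8). Cumulative: 39
Frame 5: STRIKE. 10 + next two rolls (5+5) = 20. Cumulative: 59
Frame 6: SPARE (5+5=10). 10 + next roll (3) = 13. Cumulative: 72
Frame 7: SPARE (3+7=10). 10 + next roll (7) = 17. Cumulative: 89
Frame 8: SPARE (7+3=10). 10 + next roll (2) = 12. Cumulative: 101
Frame 9: SPARE (2+8=10). 10 + next roll (0) = 10. Cumulative: 111
Frame 10: OPEN. Sum of all frame-10 rolls (0+5) = 5. Cumulative: 116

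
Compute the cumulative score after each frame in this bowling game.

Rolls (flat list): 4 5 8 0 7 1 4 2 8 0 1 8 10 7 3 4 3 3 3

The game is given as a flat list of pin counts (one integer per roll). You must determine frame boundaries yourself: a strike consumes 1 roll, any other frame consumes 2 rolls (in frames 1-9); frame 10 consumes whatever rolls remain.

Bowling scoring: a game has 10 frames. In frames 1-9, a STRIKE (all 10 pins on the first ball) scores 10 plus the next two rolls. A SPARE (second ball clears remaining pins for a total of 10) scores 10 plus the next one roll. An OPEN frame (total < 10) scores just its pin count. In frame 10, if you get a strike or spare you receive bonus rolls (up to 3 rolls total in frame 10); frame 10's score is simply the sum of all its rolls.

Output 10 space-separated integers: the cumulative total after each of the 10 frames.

Answer: 9 17 25 31 39 48 68 82 89 95

Derivation:
Frame 1: OPEN (4+5=9). Cumulative: 9
Frame 2: OPEN (8+0=8). Cumulative: 17
Frame 3: OPEN (7+1=8). Cumulative: 25
Frame 4: OPEN (4+2=6). Cumulative: 31
Frame 5: OPEN (8+0=8). Cumulative: 39
Frame 6: OPEN (1+8=9). Cumulative: 48
Frame 7: STRIKE. 10 + next two rolls (7+3) = 20. Cumulative: 68
Frame 8: SPARE (7+3=10). 10 + next roll (4) = 14. Cumulative: 82
Frame 9: OPEN (4+3=7). Cumulative: 89
Frame 10: OPEN. Sum of all frame-10 rolls (3+3) = 6. Cumulative: 95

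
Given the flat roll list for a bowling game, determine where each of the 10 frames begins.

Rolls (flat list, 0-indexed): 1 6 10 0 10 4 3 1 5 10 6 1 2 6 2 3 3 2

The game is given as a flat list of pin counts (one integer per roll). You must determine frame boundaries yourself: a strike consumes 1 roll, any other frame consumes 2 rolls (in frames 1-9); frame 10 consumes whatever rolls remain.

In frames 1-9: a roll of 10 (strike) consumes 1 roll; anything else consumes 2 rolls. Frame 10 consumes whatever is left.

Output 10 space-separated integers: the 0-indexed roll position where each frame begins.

Frame 1 starts at roll index 0: rolls=1,6 (sum=7), consumes 2 rolls
Frame 2 starts at roll index 2: roll=10 (strike), consumes 1 roll
Frame 3 starts at roll index 3: rolls=0,10 (sum=10), consumes 2 rolls
Frame 4 starts at roll index 5: rolls=4,3 (sum=7), consumes 2 rolls
Frame 5 starts at roll index 7: rolls=1,5 (sum=6), consumes 2 rolls
Frame 6 starts at roll index 9: roll=10 (strike), consumes 1 roll
Frame 7 starts at roll index 10: rolls=6,1 (sum=7), consumes 2 rolls
Frame 8 starts at roll index 12: rolls=2,6 (sum=8), consumes 2 rolls
Frame 9 starts at roll index 14: rolls=2,3 (sum=5), consumes 2 rolls
Frame 10 starts at roll index 16: 2 remaining rolls

Answer: 0 2 3 5 7 9 10 12 14 16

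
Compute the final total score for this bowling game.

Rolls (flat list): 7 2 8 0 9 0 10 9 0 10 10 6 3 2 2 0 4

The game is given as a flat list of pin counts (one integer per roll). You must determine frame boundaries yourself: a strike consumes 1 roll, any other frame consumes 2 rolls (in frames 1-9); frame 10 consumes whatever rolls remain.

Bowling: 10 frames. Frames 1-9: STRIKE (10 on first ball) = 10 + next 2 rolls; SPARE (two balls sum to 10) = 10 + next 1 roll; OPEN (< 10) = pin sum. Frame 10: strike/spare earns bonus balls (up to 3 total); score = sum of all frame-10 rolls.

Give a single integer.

Frame 1: OPEN (7+2=9). Cumulative: 9
Frame 2: OPEN (8+0=8). Cumulative: 17
Frame 3: OPEN (9+0=9). Cumulative: 26
Frame 4: STRIKE. 10 + next two rolls (9+0) = 19. Cumulative: 45
Frame 5: OPEN (9+0=9). Cumulative: 54
Frame 6: STRIKE. 10 + next two rolls (10+6) = 26. Cumulative: 80
Frame 7: STRIKE. 10 + next two rolls (6+3) = 19. Cumulative: 99
Frame 8: OPEN (6+3=9). Cumulative: 108
Frame 9: OPEN (2+2=4). Cumulative: 112
Frame 10: OPEN. Sum of all frame-10 rolls (0+4) = 4. Cumulative: 116

Answer: 116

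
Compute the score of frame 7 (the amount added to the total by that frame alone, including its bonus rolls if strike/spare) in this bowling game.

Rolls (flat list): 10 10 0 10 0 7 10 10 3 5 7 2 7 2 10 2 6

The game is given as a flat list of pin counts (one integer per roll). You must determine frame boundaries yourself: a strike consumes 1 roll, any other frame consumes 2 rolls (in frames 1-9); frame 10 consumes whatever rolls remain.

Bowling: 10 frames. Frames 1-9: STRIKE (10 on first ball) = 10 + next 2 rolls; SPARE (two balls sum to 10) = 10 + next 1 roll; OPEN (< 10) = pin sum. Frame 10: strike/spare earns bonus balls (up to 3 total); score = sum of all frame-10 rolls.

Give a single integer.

Answer: 8

Derivation:
Frame 1: STRIKE. 10 + next two rolls (10+0) = 20. Cumulative: 20
Frame 2: STRIKE. 10 + next two rolls (0+10) = 20. Cumulative: 40
Frame 3: SPARE (0+10=10). 10 + next roll (0) = 10. Cumulative: 50
Frame 4: OPEN (0+7=7). Cumulative: 57
Frame 5: STRIKE. 10 + next two rolls (10+3) = 23. Cumulative: 80
Frame 6: STRIKE. 10 + next two rolls (3+5) = 18. Cumulative: 98
Frame 7: OPEN (3+5=8). Cumulative: 106
Frame 8: OPEN (7+2=9). Cumulative: 115
Frame 9: OPEN (7+2=9). Cumulative: 124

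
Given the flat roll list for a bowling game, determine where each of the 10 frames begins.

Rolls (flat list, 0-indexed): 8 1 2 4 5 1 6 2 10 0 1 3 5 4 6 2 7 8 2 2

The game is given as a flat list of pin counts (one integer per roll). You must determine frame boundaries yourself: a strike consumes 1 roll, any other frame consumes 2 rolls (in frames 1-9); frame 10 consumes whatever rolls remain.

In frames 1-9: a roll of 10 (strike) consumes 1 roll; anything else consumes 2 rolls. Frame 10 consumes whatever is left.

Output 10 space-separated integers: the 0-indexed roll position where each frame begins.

Answer: 0 2 4 6 8 9 11 13 15 17

Derivation:
Frame 1 starts at roll index 0: rolls=8,1 (sum=9), consumes 2 rolls
Frame 2 starts at roll index 2: rolls=2,4 (sum=6), consumes 2 rolls
Frame 3 starts at roll index 4: rolls=5,1 (sum=6), consumes 2 rolls
Frame 4 starts at roll index 6: rolls=6,2 (sum=8), consumes 2 rolls
Frame 5 starts at roll index 8: roll=10 (strike), consumes 1 roll
Frame 6 starts at roll index 9: rolls=0,1 (sum=1), consumes 2 rolls
Frame 7 starts at roll index 11: rolls=3,5 (sum=8), consumes 2 rolls
Frame 8 starts at roll index 13: rolls=4,6 (sum=10), consumes 2 rolls
Frame 9 starts at roll index 15: rolls=2,7 (sum=9), consumes 2 rolls
Frame 10 starts at roll index 17: 3 remaining rolls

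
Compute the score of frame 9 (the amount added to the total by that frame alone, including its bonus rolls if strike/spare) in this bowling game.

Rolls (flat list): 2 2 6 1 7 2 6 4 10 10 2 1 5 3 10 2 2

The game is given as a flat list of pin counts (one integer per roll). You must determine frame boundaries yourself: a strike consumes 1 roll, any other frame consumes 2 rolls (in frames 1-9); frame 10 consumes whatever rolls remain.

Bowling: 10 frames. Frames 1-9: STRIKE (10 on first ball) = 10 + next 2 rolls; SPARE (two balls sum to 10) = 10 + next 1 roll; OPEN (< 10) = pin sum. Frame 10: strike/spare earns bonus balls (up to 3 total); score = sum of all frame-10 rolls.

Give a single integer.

Frame 1: OPEN (2+2=4). Cumulative: 4
Frame 2: OPEN (6+1=7). Cumulative: 11
Frame 3: OPEN (7+2=9). Cumulative: 20
Frame 4: SPARE (6+4=10). 10 + next roll (10) = 20. Cumulative: 40
Frame 5: STRIKE. 10 + next two rolls (10+2) = 22. Cumulative: 62
Frame 6: STRIKE. 10 + next two rolls (2+1) = 13. Cumulative: 75
Frame 7: OPEN (2+1=3). Cumulative: 78
Frame 8: OPEN (5+3=8). Cumulative: 86
Frame 9: STRIKE. 10 + next two rolls (2+2) = 14. Cumulative: 100
Frame 10: OPEN. Sum of all frame-10 rolls (2+2) = 4. Cumulative: 104

Answer: 14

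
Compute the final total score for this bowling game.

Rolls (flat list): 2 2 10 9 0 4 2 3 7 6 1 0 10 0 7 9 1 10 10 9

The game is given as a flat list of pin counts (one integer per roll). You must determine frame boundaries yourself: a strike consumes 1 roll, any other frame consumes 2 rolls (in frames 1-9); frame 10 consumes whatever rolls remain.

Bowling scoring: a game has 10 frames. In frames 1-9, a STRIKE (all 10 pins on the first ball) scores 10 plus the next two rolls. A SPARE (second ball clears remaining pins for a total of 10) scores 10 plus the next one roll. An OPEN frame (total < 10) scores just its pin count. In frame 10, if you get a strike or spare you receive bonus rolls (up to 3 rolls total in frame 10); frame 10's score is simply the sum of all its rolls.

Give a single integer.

Answer: 127

Derivation:
Frame 1: OPEN (2+2=4). Cumulative: 4
Frame 2: STRIKE. 10 + next two rolls (9+0) = 19. Cumulative: 23
Frame 3: OPEN (9+0=9). Cumulative: 32
Frame 4: OPEN (4+2=6). Cumulative: 38
Frame 5: SPARE (3+7=10). 10 + next roll (6) = 16. Cumulative: 54
Frame 6: OPEN (6+1=7). Cumulative: 61
Frame 7: SPARE (0+10=10). 10 + next roll (0) = 10. Cumulative: 71
Frame 8: OPEN (0+7=7). Cumulative: 78
Frame 9: SPARE (9+1=10). 10 + next roll (10) = 20. Cumulative: 98
Frame 10: STRIKE. Sum of all frame-10 rolls (10+10+9) = 29. Cumulative: 127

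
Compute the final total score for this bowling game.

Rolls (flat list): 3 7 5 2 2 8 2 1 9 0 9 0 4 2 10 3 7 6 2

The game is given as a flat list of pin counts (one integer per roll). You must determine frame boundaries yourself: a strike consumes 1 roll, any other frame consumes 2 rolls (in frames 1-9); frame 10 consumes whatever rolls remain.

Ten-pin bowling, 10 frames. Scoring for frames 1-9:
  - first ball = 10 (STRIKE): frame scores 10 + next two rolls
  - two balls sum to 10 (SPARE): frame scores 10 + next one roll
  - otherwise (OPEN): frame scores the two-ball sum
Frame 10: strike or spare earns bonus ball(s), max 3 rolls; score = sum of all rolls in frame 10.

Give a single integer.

Frame 1: SPARE (3+7=10). 10 + next roll (5) = 15. Cumulative: 15
Frame 2: OPEN (5+2=7). Cumulative: 22
Frame 3: SPARE (2+8=10). 10 + next roll (2) = 12. Cumulative: 34
Frame 4: OPEN (2+1=3). Cumulative: 37
Frame 5: OPEN (9+0=9). Cumulative: 46
Frame 6: OPEN (9+0=9). Cumulative: 55
Frame 7: OPEN (4+2=6). Cumulative: 61
Frame 8: STRIKE. 10 + next two rolls (3+7) = 20. Cumulative: 81
Frame 9: SPARE (3+7=10). 10 + next roll (6) = 16. Cumulative: 97
Frame 10: OPEN. Sum of all frame-10 rolls (6+2) = 8. Cumulative: 105

Answer: 105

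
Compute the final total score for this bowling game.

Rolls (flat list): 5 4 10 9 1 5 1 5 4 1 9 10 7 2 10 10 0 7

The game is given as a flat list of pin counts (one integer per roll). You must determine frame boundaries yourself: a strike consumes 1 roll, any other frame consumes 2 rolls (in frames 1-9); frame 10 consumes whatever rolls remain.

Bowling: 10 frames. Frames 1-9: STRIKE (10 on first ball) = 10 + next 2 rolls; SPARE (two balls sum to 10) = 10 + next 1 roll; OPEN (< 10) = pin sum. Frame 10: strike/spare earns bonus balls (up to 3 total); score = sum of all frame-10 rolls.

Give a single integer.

Answer: 144

Derivation:
Frame 1: OPEN (5+4=9). Cumulative: 9
Frame 2: STRIKE. 10 + next two rolls (9+1) = 20. Cumulative: 29
Frame 3: SPARE (9+1=10). 10 + next roll (5) = 15. Cumulative: 44
Frame 4: OPEN (5+1=6). Cumulative: 50
Frame 5: OPEN (5+4=9). Cumulative: 59
Frame 6: SPARE (1+9=10). 10 + next roll (10) = 20. Cumulative: 79
Frame 7: STRIKE. 10 + next two rolls (7+2) = 19. Cumulative: 98
Frame 8: OPEN (7+2=9). Cumulative: 107
Frame 9: STRIKE. 10 + next two rolls (10+0) = 20. Cumulative: 127
Frame 10: STRIKE. Sum of all frame-10 rolls (10+0+7) = 17. Cumulative: 144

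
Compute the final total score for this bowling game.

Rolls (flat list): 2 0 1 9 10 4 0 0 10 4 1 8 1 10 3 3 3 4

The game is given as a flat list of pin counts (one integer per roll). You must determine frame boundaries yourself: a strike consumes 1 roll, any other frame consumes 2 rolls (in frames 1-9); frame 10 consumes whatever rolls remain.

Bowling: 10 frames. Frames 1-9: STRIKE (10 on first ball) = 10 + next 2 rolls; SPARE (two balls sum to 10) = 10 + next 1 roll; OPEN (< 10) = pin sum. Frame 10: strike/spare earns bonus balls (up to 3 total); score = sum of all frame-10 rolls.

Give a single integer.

Frame 1: OPEN (2+0=2). Cumulative: 2
Frame 2: SPARE (1+9=10). 10 + next roll (10) = 20. Cumulative: 22
Frame 3: STRIKE. 10 + next two rolls (4+0) = 14. Cumulative: 36
Frame 4: OPEN (4+0=4). Cumulative: 40
Frame 5: SPARE (0+10=10). 10 + next roll (4) = 14. Cumulative: 54
Frame 6: OPEN (4+1=5). Cumulative: 59
Frame 7: OPEN (8+1=9). Cumulative: 68
Frame 8: STRIKE. 10 + next two rolls (3+3) = 16. Cumulative: 84
Frame 9: OPEN (3+3=6). Cumulative: 90
Frame 10: OPEN. Sum of all frame-10 rolls (3+4) = 7. Cumulative: 97

Answer: 97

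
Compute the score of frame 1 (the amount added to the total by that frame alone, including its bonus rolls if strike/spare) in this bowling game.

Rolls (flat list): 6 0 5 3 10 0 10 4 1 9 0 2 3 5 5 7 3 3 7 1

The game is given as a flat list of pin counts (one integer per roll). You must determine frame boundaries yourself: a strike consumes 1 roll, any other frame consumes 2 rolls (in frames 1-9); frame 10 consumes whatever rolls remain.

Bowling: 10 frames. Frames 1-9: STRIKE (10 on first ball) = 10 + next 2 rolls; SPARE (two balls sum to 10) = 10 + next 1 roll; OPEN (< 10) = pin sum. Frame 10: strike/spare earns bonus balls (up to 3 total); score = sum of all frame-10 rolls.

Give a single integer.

Answer: 6

Derivation:
Frame 1: OPEN (6+0=6). Cumulative: 6
Frame 2: OPEN (5+3=8). Cumulative: 14
Frame 3: STRIKE. 10 + next two rolls (0+10) = 20. Cumulative: 34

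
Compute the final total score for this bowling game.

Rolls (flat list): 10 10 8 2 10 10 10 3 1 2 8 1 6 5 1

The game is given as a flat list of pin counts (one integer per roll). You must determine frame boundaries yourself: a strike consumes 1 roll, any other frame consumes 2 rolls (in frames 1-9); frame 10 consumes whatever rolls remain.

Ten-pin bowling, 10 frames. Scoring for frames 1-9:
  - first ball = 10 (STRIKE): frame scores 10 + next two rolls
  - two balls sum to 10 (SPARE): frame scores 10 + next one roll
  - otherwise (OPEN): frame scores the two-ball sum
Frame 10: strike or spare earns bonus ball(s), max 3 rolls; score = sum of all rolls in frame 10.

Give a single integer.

Frame 1: STRIKE. 10 + next two rolls (10+8) = 28. Cumulative: 28
Frame 2: STRIKE. 10 + next two rolls (8+2) = 20. Cumulative: 48
Frame 3: SPARE (8+2=10). 10 + next roll (10) = 20. Cumulative: 68
Frame 4: STRIKE. 10 + next two rolls (10+10) = 30. Cumulative: 98
Frame 5: STRIKE. 10 + next two rolls (10+3) = 23. Cumulative: 121
Frame 6: STRIKE. 10 + next two rolls (3+1) = 14. Cumulative: 135
Frame 7: OPEN (3+1=4). Cumulative: 139
Frame 8: SPARE (2+8=10). 10 + next roll (1) = 11. Cumulative: 150
Frame 9: OPEN (1+6=7). Cumulative: 157
Frame 10: OPEN. Sum of all frame-10 rolls (5+1) = 6. Cumulative: 163

Answer: 163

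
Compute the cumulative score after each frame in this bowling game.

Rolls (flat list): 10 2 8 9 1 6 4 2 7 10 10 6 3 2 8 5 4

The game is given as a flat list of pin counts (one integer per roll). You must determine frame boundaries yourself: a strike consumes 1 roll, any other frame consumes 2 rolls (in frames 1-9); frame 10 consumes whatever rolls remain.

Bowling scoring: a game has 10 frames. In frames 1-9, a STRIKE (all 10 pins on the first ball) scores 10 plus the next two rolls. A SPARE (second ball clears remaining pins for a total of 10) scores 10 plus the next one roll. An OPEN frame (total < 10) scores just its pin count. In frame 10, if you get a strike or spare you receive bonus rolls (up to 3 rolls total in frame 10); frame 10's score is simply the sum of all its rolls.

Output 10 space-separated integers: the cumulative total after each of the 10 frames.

Frame 1: STRIKE. 10 + next two rolls (2+8) = 20. Cumulative: 20
Frame 2: SPARE (2+8=10). 10 + next roll (9) = 19. Cumulative: 39
Frame 3: SPARE (9+1=10). 10 + next roll (6) = 16. Cumulative: 55
Frame 4: SPARE (6+4=10). 10 + next roll (2) = 12. Cumulative: 67
Frame 5: OPEN (2+7=9). Cumulative: 76
Frame 6: STRIKE. 10 + next two rolls (10+6) = 26. Cumulative: 102
Frame 7: STRIKE. 10 + next two rolls (6+3) = 19. Cumulative: 121
Frame 8: OPEN (6+3=9). Cumulative: 130
Frame 9: SPARE (2+8=10). 10 + next roll (5) = 15. Cumulative: 145
Frame 10: OPEN. Sum of all frame-10 rolls (5+4) = 9. Cumulative: 154

Answer: 20 39 55 67 76 102 121 130 145 154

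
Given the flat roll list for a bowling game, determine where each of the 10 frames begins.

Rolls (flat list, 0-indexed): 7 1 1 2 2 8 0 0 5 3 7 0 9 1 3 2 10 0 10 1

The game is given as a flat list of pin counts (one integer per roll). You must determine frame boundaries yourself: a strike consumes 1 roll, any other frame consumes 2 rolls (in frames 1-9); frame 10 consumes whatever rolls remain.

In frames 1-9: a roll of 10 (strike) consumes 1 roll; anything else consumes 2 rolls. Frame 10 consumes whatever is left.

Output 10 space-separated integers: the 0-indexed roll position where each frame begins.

Answer: 0 2 4 6 8 10 12 14 16 17

Derivation:
Frame 1 starts at roll index 0: rolls=7,1 (sum=8), consumes 2 rolls
Frame 2 starts at roll index 2: rolls=1,2 (sum=3), consumes 2 rolls
Frame 3 starts at roll index 4: rolls=2,8 (sum=10), consumes 2 rolls
Frame 4 starts at roll index 6: rolls=0,0 (sum=0), consumes 2 rolls
Frame 5 starts at roll index 8: rolls=5,3 (sum=8), consumes 2 rolls
Frame 6 starts at roll index 10: rolls=7,0 (sum=7), consumes 2 rolls
Frame 7 starts at roll index 12: rolls=9,1 (sum=10), consumes 2 rolls
Frame 8 starts at roll index 14: rolls=3,2 (sum=5), consumes 2 rolls
Frame 9 starts at roll index 16: roll=10 (strike), consumes 1 roll
Frame 10 starts at roll index 17: 3 remaining rolls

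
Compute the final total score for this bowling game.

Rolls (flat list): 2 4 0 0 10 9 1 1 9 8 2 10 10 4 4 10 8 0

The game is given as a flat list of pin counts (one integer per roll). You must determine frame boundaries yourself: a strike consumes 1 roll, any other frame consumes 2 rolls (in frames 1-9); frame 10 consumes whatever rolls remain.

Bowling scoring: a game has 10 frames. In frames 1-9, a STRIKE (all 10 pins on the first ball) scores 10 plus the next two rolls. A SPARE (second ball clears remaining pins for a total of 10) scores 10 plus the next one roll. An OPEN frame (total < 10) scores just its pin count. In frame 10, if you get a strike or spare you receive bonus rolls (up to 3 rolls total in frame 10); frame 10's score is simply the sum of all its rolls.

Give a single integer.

Answer: 143

Derivation:
Frame 1: OPEN (2+4=6). Cumulative: 6
Frame 2: OPEN (0+0=0). Cumulative: 6
Frame 3: STRIKE. 10 + next two rolls (9+1) = 20. Cumulative: 26
Frame 4: SPARE (9+1=10). 10 + next roll (1) = 11. Cumulative: 37
Frame 5: SPARE (1+9=10). 10 + next roll (8) = 18. Cumulative: 55
Frame 6: SPARE (8+2=10). 10 + next roll (10) = 20. Cumulative: 75
Frame 7: STRIKE. 10 + next two rolls (10+4) = 24. Cumulative: 99
Frame 8: STRIKE. 10 + next two rolls (4+4) = 18. Cumulative: 117
Frame 9: OPEN (4+4=8). Cumulative: 125
Frame 10: STRIKE. Sum of all frame-10 rolls (10+8+0) = 18. Cumulative: 143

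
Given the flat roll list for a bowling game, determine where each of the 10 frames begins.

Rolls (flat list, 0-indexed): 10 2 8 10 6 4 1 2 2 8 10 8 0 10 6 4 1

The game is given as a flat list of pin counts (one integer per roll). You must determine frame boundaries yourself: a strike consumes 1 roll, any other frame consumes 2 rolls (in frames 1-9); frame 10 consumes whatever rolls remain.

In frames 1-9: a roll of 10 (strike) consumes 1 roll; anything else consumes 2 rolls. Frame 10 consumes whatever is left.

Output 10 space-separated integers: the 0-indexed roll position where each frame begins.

Frame 1 starts at roll index 0: roll=10 (strike), consumes 1 roll
Frame 2 starts at roll index 1: rolls=2,8 (sum=10), consumes 2 rolls
Frame 3 starts at roll index 3: roll=10 (strike), consumes 1 roll
Frame 4 starts at roll index 4: rolls=6,4 (sum=10), consumes 2 rolls
Frame 5 starts at roll index 6: rolls=1,2 (sum=3), consumes 2 rolls
Frame 6 starts at roll index 8: rolls=2,8 (sum=10), consumes 2 rolls
Frame 7 starts at roll index 10: roll=10 (strike), consumes 1 roll
Frame 8 starts at roll index 11: rolls=8,0 (sum=8), consumes 2 rolls
Frame 9 starts at roll index 13: roll=10 (strike), consumes 1 roll
Frame 10 starts at roll index 14: 3 remaining rolls

Answer: 0 1 3 4 6 8 10 11 13 14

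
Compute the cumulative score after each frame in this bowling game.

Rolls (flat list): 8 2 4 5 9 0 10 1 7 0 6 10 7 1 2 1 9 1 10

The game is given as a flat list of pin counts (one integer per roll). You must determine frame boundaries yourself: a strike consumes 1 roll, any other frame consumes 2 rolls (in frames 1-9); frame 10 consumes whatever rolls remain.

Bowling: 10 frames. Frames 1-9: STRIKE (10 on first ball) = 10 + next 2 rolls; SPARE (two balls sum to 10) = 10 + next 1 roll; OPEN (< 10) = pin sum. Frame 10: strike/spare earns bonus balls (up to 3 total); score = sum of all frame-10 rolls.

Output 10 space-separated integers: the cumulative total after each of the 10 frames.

Frame 1: SPARE (8+2=10). 10 + next roll (4) = 14. Cumulative: 14
Frame 2: OPEN (4+5=9). Cumulative: 23
Frame 3: OPEN (9+0=9). Cumulative: 32
Frame 4: STRIKE. 10 + next two rolls (1+7) = 18. Cumulative: 50
Frame 5: OPEN (1+7=8). Cumulative: 58
Frame 6: OPEN (0+6=6). Cumulative: 64
Frame 7: STRIKE. 10 + next two rolls (7+1) = 18. Cumulative: 82
Frame 8: OPEN (7+1=8). Cumulative: 90
Frame 9: OPEN (2+1=3). Cumulative: 93
Frame 10: SPARE. Sum of all frame-10 rolls (9+1+10) = 20. Cumulative: 113

Answer: 14 23 32 50 58 64 82 90 93 113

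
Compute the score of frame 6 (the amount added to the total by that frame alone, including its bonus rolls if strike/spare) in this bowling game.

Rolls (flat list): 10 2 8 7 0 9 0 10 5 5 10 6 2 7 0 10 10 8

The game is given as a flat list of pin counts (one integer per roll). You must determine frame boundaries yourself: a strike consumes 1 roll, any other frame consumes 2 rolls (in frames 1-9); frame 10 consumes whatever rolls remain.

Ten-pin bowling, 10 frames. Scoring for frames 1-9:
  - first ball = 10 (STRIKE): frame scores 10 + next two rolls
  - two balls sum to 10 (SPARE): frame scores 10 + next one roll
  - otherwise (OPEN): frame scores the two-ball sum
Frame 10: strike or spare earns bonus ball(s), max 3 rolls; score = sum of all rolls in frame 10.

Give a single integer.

Frame 1: STRIKE. 10 + next two rolls (2+8) = 20. Cumulative: 20
Frame 2: SPARE (2+8=10). 10 + next roll (7) = 17. Cumulative: 37
Frame 3: OPEN (7+0=7). Cumulative: 44
Frame 4: OPEN (9+0=9). Cumulative: 53
Frame 5: STRIKE. 10 + next two rolls (5+5) = 20. Cumulative: 73
Frame 6: SPARE (5+5=10). 10 + next roll (10) = 20. Cumulative: 93
Frame 7: STRIKE. 10 + next two rolls (6+2) = 18. Cumulative: 111
Frame 8: OPEN (6+2=8). Cumulative: 119

Answer: 20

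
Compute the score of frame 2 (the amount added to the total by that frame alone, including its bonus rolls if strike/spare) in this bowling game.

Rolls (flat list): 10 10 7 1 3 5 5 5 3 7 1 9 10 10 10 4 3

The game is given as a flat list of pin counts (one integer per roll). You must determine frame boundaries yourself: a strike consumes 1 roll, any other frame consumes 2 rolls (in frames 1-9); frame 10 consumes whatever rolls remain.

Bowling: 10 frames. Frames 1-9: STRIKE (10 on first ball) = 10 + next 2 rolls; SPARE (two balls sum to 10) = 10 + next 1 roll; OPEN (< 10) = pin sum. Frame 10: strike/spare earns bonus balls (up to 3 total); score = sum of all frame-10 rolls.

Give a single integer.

Frame 1: STRIKE. 10 + next two rolls (10+7) = 27. Cumulative: 27
Frame 2: STRIKE. 10 + next two rolls (7+1) = 18. Cumulative: 45
Frame 3: OPEN (7+1=8). Cumulative: 53
Frame 4: OPEN (3+5=8). Cumulative: 61

Answer: 18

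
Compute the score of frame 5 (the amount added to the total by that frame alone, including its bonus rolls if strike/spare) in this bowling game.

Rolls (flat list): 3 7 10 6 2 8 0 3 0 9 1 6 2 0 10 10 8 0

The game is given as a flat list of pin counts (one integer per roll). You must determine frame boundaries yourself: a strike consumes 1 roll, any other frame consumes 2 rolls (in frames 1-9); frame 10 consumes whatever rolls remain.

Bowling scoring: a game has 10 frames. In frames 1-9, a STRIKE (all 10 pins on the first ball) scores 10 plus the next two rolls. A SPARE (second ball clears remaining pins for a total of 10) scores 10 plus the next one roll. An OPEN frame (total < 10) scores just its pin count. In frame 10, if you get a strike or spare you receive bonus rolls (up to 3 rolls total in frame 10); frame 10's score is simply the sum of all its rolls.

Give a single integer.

Frame 1: SPARE (3+7=10). 10 + next roll (10) = 20. Cumulative: 20
Frame 2: STRIKE. 10 + next two rolls (6+2) = 18. Cumulative: 38
Frame 3: OPEN (6+2=8). Cumulative: 46
Frame 4: OPEN (8+0=8). Cumulative: 54
Frame 5: OPEN (3+0=3). Cumulative: 57
Frame 6: SPARE (9+1=10). 10 + next roll (6) = 16. Cumulative: 73
Frame 7: OPEN (6+2=8). Cumulative: 81

Answer: 3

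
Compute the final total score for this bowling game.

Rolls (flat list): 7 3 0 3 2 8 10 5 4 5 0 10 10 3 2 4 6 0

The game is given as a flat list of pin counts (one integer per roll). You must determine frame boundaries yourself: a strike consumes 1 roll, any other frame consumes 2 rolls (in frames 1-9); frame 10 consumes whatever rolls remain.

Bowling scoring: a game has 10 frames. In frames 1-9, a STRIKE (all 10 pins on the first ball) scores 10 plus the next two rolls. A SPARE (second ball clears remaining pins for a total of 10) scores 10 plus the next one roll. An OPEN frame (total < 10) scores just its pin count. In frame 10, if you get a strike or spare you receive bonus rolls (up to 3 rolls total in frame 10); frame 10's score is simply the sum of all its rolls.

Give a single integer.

Frame 1: SPARE (7+3=10). 10 + next roll (0) = 10. Cumulative: 10
Frame 2: OPEN (0+3=3). Cumulative: 13
Frame 3: SPARE (2+8=10). 10 + next roll (10) = 20. Cumulative: 33
Frame 4: STRIKE. 10 + next two rolls (5+4) = 19. Cumulative: 52
Frame 5: OPEN (5+4=9). Cumulative: 61
Frame 6: OPEN (5+0=5). Cumulative: 66
Frame 7: STRIKE. 10 + next two rolls (10+3) = 23. Cumulative: 89
Frame 8: STRIKE. 10 + next two rolls (3+2) = 15. Cumulative: 104
Frame 9: OPEN (3+2=5). Cumulative: 109
Frame 10: SPARE. Sum of all frame-10 rolls (4+6+0) = 10. Cumulative: 119

Answer: 119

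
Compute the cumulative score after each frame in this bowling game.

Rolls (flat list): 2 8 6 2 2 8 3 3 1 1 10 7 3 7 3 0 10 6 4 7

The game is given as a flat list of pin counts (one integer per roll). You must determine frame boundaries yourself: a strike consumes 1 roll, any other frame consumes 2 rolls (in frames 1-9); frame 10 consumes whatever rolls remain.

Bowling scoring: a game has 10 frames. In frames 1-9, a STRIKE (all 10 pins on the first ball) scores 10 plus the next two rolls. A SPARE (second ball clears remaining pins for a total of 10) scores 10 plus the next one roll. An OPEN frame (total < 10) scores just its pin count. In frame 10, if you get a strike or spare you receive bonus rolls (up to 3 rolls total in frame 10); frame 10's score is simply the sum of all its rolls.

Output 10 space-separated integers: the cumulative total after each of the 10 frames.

Frame 1: SPARE (2+8=10). 10 + next roll (6) = 16. Cumulative: 16
Frame 2: OPEN (6+2=8). Cumulative: 24
Frame 3: SPARE (2+8=10). 10 + next roll (3) = 13. Cumulative: 37
Frame 4: OPEN (3+3=6). Cumulative: 43
Frame 5: OPEN (1+1=2). Cumulative: 45
Frame 6: STRIKE. 10 + next two rolls (7+3) = 20. Cumulative: 65
Frame 7: SPARE (7+3=10). 10 + next roll (7) = 17. Cumulative: 82
Frame 8: SPARE (7+3=10). 10 + next roll (0) = 10. Cumulative: 92
Frame 9: SPARE (0+10=10). 10 + next roll (6) = 16. Cumulative: 108
Frame 10: SPARE. Sum of all frame-10 rolls (6+4+7) = 17. Cumulative: 125

Answer: 16 24 37 43 45 65 82 92 108 125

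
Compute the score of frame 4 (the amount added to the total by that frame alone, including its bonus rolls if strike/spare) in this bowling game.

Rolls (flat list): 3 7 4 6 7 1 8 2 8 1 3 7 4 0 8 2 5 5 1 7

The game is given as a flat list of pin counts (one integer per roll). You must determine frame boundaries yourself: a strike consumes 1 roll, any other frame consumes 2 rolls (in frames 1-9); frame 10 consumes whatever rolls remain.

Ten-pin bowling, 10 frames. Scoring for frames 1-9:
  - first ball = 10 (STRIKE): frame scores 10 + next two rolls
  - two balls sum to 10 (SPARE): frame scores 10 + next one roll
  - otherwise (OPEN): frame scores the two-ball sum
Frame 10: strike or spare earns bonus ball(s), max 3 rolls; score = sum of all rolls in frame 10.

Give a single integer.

Answer: 18

Derivation:
Frame 1: SPARE (3+7=10). 10 + next roll (4) = 14. Cumulative: 14
Frame 2: SPARE (4+6=10). 10 + next roll (7) = 17. Cumulative: 31
Frame 3: OPEN (7+1=8). Cumulative: 39
Frame 4: SPARE (8+2=10). 10 + next roll (8) = 18. Cumulative: 57
Frame 5: OPEN (8+1=9). Cumulative: 66
Frame 6: SPARE (3+7=10). 10 + next roll (4) = 14. Cumulative: 80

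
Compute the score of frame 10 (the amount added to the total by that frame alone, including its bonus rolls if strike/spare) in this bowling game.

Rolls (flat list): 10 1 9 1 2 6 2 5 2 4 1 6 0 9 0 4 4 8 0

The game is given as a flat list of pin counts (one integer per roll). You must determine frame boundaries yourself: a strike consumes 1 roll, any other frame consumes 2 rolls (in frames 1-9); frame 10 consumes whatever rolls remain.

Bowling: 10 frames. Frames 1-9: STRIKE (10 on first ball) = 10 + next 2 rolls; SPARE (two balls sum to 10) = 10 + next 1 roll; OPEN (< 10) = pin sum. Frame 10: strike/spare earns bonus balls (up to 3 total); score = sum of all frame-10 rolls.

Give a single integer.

Answer: 8

Derivation:
Frame 1: STRIKE. 10 + next two rolls (1+9) = 20. Cumulative: 20
Frame 2: SPARE (1+9=10). 10 + next roll (1) = 11. Cumulative: 31
Frame 3: OPEN (1+2=3). Cumulative: 34
Frame 4: OPEN (6+2=8). Cumulative: 42
Frame 5: OPEN (5+2=7). Cumulative: 49
Frame 6: OPEN (4+1=5). Cumulative: 54
Frame 7: OPEN (6+0=6). Cumulative: 60
Frame 8: OPEN (9+0=9). Cumulative: 69
Frame 9: OPEN (4+4=8). Cumulative: 77
Frame 10: OPEN. Sum of all frame-10 rolls (8+0) = 8. Cumulative: 85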